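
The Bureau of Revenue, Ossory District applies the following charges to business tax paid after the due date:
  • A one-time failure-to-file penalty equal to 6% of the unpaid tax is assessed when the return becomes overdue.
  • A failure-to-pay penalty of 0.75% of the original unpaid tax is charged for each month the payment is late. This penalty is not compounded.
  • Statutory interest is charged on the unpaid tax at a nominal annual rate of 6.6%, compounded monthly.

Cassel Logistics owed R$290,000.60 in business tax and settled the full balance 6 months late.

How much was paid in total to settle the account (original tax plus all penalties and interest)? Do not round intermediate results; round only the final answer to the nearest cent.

R$330,153.24

Failure-to-file penalty: 6% × R$290,000.60 = R$17,400.04…
Failure-to-pay penalty: 6 × 0.75% × R$290,000.60 = R$13,050.03…
Interest (6.6%/yr ÷ 12 = 0.55%/month): R$290,000.60 × ((1 + 0.0055)^6 − 1) = R$9,702.5765…
Total = R$290,000.60 + R$30,450.0630 + R$9,702.5765… = R$330,153.24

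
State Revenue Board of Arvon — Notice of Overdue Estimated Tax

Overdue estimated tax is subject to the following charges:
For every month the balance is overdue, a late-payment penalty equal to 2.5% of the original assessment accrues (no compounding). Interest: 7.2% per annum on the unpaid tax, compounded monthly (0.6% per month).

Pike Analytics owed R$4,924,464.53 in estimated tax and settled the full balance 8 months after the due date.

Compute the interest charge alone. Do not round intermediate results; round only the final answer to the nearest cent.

Interest: R$4,924,464.53 × ((1 + 0.006)^8 − 1) = R$4,924,464.53 × 0.0490202… = R$241,398.1729…

R$241,398.17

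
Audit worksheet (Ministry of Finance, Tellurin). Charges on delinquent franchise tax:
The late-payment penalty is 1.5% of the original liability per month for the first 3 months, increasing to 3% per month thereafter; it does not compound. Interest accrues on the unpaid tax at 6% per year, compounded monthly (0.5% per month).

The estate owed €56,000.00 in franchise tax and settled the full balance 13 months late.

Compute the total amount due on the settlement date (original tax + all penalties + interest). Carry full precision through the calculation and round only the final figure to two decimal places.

€79,071.23

Penalty, months 1–3: 3 × 1.5% × €56,000.00 = €2,520.00
Penalty, months 4–13: 10 × 3% × €56,000.00 = €16,800.00
Interest: €56,000.00 × ((1 + 0.005)^13 − 1) = €56,000.00 × 0.0669862… = €3,751.2273…
Total = €56,000.00 + €19,320.0000 + €3,751.2273… = €79,071.23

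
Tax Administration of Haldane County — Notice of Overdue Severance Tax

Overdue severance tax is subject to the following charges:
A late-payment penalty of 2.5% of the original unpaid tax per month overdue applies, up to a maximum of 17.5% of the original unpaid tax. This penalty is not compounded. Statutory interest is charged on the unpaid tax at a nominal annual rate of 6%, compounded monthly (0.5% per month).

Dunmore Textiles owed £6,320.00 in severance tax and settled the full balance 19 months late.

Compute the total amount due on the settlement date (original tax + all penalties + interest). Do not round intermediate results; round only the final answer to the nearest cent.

£8,054.20

Penalty (uncapped): 19 × 2.5% × £6,320.00 = £3,002.00; cap = 17.5% × £6,320.00 = £1,106.00 → penalty = £1,106.00
Interest: £6,320.00 × ((1 + 0.005)^19 − 1) = £6,320.00 × 0.0993986… = £628.1991…
Total = £6,320.00 + £1,106.0000 + £628.1991… = £8,054.20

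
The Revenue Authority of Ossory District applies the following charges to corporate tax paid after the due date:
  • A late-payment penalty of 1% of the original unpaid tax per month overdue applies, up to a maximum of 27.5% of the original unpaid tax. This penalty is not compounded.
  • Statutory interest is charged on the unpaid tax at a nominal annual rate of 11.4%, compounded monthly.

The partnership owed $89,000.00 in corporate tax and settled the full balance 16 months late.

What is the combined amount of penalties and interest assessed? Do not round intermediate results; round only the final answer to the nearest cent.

Penalty: 16 × 1% × $89,000.00 = $14,240.00 (below the 27.5% cap of $24,475.00)
Interest (11.4%/yr ÷ 12 = 0.95%/month): $89,000.00 × ((1 + 0.0095)^16 − 1) = $14,535.9515…
Penalties + interest = $14,240.0000 + $14,535.9515… = $28,775.95

$28,775.95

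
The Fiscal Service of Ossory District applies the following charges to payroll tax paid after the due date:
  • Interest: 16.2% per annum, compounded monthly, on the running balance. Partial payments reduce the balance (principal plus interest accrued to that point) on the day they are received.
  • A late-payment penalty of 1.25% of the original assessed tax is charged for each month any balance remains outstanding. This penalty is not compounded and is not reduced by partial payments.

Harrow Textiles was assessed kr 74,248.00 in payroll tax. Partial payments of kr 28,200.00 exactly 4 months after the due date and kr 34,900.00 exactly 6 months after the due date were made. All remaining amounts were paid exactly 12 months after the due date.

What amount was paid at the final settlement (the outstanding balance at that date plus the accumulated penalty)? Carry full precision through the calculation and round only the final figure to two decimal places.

Monthly rate = 16.2% ÷ 12 = 1.35%
Balance at month 4: kr 74,248.0000 × (1 + 0.0135)^4 = kr 78,339.3154…
After kr 28,200.00 payment: kr 78,339.3154… − kr 28,200.00 = kr 50,139.3154…
Balance at month 6: kr 50,139.3154… × (1 + 0.0135)^2 = kr 51,502.2148…
After kr 34,900.00 payment: kr 51,502.2148… − kr 34,900.00 = kr 16,602.2148…
Balance at month 12: kr 16,602.2148… × (1 + 0.0135)^6 = kr 17,993.2057…
Penalty: 12 × 1.25% × kr 74,248.00 = kr 11,137.20
Final settlement = outstanding balance + penalty = kr 17,993.2057… + kr 11,137.20 = kr 29,130.41

kr 29,130.41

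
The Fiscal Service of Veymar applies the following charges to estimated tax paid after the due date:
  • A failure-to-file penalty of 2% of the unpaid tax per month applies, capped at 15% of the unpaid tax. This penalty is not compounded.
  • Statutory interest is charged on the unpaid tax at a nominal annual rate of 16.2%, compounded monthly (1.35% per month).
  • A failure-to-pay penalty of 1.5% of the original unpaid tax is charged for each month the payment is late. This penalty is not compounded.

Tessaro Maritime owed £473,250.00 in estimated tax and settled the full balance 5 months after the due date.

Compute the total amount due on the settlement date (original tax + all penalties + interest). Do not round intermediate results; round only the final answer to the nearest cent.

£588,887.35

Failure-to-file: 5 × 2% × £473,250.00 = £47,325.00 (under the 15% cap)
Failure-to-pay penalty = 1.5% × £473,250.00 × 5 mo = £35,493.75
Interest: £473,250.00 × ((1 + 0.0135)^5 − 1) = £473,250.00 × 0.0693473… = £32,818.5957…
Total = £473,250.00 + £82,818.7500 + £32,818.5957… = £588,887.35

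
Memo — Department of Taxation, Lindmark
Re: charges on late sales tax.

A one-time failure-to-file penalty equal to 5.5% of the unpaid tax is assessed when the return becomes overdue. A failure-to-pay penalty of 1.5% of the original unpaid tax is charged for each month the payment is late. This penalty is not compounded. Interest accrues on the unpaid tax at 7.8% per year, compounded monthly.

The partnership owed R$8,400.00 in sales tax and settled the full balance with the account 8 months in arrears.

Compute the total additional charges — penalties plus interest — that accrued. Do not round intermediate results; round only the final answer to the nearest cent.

R$1,916.87

Failure-to-file penalty: 5.5% × R$8,400.00 = R$462.00
Failure-to-pay penalty: 8 × 1.5% × R$8,400.00 = R$1,008.00
Interest (7.8%/yr ÷ 12 = 0.65%/month): R$8,400.00 × ((1 + 0.0065)^8 − 1) = R$446.8674…
Penalties + interest = R$1,470.0000 + R$446.8674… = R$1,916.87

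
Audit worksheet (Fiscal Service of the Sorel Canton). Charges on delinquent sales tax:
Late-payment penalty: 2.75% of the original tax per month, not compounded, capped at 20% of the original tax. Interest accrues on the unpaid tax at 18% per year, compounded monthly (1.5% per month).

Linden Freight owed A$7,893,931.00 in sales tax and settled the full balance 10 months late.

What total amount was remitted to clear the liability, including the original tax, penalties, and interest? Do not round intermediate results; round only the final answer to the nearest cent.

Penalty (uncapped): 10 × 2.75% × A$7,893,931.00 = A$2,170,831.03…; cap = 20% × A$7,893,931.00 = A$1,578,786.20 → penalty = A$1,578,786.20
Interest: A$7,893,931.00 × ((1 + 0.015)^10 − 1) = A$7,893,931.00 × 0.1605408… = A$1,267,298.1954…
Total = A$7,893,931.00 + A$1,578,786.2000 + A$1,267,298.1954… = A$10,740,015.40

A$10,740,015.40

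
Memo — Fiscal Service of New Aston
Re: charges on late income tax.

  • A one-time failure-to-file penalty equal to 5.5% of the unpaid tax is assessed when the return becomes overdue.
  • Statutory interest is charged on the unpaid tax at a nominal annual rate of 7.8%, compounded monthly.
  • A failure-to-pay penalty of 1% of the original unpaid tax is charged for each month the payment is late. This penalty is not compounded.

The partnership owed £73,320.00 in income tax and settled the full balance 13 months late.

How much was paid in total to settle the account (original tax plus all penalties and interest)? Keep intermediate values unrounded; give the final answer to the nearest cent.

Failure-to-file penalty: 5.5% × £73,320.00 = £4,032.60
Failure-to-pay penalty: 13 × 1% × £73,320.00 = £9,531.60
Interest (7.8%/yr ÷ 12 = 0.65%/month): £73,320.00 × ((1 + 0.0065)^13 − 1) = £6,443.0195…
Total = £73,320.00 + £13,564.2000 + £6,443.0195… = £93,327.22

£93,327.22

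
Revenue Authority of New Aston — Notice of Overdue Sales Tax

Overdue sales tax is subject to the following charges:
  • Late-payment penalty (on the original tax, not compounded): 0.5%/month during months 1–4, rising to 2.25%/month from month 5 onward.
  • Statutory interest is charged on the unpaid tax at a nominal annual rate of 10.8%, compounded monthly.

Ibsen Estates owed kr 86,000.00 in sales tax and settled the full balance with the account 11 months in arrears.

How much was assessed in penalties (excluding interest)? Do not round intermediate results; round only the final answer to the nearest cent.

kr 15,265.00

Penalty, months 1–4: 4 × 0.5% × kr 86,000.00 = kr 1,720.00
Penalty, months 5–11: 7 × 2.25% × kr 86,000.00 = kr 13,545.00
Total penalty = kr 1,720.00 + kr 13,545.00 = kr 15,265.00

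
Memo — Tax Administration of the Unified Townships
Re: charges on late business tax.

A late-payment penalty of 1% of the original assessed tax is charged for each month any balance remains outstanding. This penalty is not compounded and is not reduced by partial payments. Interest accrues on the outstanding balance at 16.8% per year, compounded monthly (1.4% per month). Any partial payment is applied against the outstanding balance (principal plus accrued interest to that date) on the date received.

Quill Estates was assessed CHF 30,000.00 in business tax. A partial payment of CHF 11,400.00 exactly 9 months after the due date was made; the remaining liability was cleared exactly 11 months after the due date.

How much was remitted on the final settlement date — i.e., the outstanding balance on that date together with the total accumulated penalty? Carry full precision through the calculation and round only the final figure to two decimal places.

CHF 26,535.94

Balance at month 9: CHF 30,000.0000 × (1 + 0.014)^9 = CHF 33,998.7421…
After CHF 11,400.00 payment: CHF 33,998.7421… − CHF 11,400.00 = CHF 22,598.7421…
Balance at month 11: CHF 22,598.7421… × (1 + 0.014)^2 = CHF 23,235.9363…
Penalty: 11 × 1% × CHF 30,000.00 = CHF 3,300.00
Final settlement = outstanding balance + penalty = CHF 23,235.9363… + CHF 3,300.00 = CHF 26,535.94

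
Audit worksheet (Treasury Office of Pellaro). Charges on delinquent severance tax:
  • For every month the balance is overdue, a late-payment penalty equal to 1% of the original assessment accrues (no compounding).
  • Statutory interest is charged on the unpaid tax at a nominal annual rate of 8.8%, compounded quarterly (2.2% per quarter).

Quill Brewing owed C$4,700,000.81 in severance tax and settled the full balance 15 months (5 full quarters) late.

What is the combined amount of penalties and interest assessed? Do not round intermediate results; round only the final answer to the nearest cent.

Late-payment penalty = 1% × C$4,700,000.81 × 15 mo = C$705,000.12…
Interest: C$4,700,000.81 × ((1 + 0.022)^5 − 1) = C$4,700,000.81 × 0.1149477… = C$540,254.0783…
Penalties + interest = C$705,000.1215 + C$540,254.0783… = C$1,245,254.20

C$1,245,254.20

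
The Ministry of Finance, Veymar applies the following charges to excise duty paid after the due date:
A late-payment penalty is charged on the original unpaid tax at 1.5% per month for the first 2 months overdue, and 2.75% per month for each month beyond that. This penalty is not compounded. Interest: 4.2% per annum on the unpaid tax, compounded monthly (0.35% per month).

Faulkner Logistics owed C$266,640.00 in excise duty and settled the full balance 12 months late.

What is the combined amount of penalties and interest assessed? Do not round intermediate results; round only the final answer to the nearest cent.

C$92,742.19

Penalty, months 1–2: 2 × 1.5% × C$266,640.00 = C$7,999.20
Penalty, months 3–12: 10 × 2.75% × C$266,640.00 = C$73,326.00
Interest: C$266,640.00 × ((1 + 0.0035)^12 − 1) = C$266,640.00 × 0.0428180… = C$11,416.9934…
Penalties + interest = C$81,325.2000 + C$11,416.9934… = C$92,742.19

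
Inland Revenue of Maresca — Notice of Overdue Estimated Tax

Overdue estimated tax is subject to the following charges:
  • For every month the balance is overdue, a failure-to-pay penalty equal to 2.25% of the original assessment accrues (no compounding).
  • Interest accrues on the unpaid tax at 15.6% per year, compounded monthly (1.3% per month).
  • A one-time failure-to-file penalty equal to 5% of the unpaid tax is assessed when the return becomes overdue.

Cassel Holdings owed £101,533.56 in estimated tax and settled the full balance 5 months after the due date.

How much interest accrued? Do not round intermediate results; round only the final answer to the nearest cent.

£6,773.52

Interest: £101,533.56 × ((1 + 0.013)^5 − 1) = £101,533.56 × 0.0667121… = £6,773.5183…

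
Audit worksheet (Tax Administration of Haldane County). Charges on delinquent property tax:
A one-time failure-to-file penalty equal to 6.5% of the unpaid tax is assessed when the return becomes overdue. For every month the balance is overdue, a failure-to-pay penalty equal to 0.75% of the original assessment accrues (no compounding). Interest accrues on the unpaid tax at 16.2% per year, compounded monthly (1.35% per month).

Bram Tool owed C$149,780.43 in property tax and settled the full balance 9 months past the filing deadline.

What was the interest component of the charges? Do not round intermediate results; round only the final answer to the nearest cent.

C$19,212.62

Interest: C$149,780.43 × ((1 + 0.0135)^9 − 1) = C$149,780.43 × 0.1282719… = C$19,212.6224…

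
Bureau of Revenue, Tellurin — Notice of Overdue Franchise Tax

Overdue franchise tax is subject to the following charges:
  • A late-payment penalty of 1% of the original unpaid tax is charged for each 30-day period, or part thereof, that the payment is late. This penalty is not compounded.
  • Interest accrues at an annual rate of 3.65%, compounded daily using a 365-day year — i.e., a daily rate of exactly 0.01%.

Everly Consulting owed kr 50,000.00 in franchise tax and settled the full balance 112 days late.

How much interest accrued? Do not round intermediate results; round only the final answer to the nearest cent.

kr 563.12

Interest: kr 50,000.00 × ((1 + 0.0001)^112 − 1) = kr 50,000.00 × 0.01126239… = kr 563.1194…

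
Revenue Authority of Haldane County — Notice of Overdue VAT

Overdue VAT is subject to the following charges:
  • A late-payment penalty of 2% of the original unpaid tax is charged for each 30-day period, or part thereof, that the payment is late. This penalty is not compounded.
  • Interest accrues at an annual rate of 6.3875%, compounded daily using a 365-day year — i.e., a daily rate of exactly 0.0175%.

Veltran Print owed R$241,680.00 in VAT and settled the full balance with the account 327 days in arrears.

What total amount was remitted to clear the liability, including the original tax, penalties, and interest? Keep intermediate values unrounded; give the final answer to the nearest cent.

R$309,081.83

Penalty periods: ⌈327/30⌉ = 11; penalty = 11 × 2% × R$241,680.00 = R$53,169.60
Interest: R$241,680.00 × ((1 + 0.000175)^327 − 1) = R$241,680.00 × 0.05888873… = R$14,232.2291…
Total = R$241,680.00 + R$53,169.6000 + R$14,232.2291… = R$309,081.83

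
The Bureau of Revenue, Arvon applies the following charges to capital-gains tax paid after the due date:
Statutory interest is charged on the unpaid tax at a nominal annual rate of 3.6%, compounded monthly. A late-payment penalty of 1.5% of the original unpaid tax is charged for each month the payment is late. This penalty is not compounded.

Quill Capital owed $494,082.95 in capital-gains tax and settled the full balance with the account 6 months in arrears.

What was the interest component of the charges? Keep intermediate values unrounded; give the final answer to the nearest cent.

Interest (3.6%/yr ÷ 12 = 0.3%/month): $494,082.95 × ((1 + 0.003)^6 − 1) = $8,960.4617…

$8,960.46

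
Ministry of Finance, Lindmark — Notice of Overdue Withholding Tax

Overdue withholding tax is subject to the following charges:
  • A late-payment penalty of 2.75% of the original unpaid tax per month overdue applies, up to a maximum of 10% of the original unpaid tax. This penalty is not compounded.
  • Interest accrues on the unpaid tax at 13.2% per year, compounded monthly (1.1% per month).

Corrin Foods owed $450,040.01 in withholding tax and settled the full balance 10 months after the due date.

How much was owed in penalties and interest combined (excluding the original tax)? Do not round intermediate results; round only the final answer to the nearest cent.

$97,032.15

Penalty (uncapped): 10 × 2.75% × $450,040.01 = $123,761.00…; cap = 10% × $450,040.01 = $45,004.00… → penalty = $45,004.00…
Interest: $450,040.01 × ((1 + 0.011)^10 − 1) = $450,040.01 × 0.1156078… = $52,028.1515…
Penalties + interest = $45,004.0010 + $52,028.1515… = $97,032.15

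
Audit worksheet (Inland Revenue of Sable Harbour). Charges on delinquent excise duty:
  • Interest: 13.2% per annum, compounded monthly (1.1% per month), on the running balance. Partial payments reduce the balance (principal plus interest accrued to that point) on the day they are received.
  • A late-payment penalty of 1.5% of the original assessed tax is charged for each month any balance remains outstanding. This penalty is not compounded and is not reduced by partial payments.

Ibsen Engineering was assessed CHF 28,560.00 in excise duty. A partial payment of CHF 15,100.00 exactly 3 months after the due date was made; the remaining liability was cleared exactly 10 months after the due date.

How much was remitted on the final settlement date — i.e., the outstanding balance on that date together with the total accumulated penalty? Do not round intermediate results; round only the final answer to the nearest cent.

Balance at month 3: CHF 28,560.0000 × (1 + 0.011)^3 = CHF 29,512.8853…
After CHF 15,100.00 payment: CHF 29,512.8853… − CHF 15,100.00 = CHF 14,412.8853…
Balance at month 10: CHF 14,412.8853… × (1 + 0.011)^7 = CHF 15,559.9795…
Penalty: 10 × 1.5% × CHF 28,560.00 = CHF 4,284.00
Final settlement = outstanding balance + penalty = CHF 15,559.9795… + CHF 4,284.00 = CHF 19,843.98

CHF 19,843.98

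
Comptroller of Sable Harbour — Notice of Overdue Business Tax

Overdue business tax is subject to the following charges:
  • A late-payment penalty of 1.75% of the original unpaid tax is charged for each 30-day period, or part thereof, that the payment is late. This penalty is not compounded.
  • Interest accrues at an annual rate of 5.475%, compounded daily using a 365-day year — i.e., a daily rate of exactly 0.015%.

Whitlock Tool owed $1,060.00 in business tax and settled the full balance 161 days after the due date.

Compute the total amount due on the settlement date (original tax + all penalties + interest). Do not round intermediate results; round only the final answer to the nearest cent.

$1,197.21

Penalty periods: ⌈161/30⌉ = 6; penalty = 6 × 1.75% × $1,060.00 = $111.30
Interest: $1,060.00 × ((1 + 0.00015)^161 − 1) = $1,060.00 × 0.02444212… = $25.9086…
Total = $1,060.00 + $111.3000 + $25.9086… = $1,197.21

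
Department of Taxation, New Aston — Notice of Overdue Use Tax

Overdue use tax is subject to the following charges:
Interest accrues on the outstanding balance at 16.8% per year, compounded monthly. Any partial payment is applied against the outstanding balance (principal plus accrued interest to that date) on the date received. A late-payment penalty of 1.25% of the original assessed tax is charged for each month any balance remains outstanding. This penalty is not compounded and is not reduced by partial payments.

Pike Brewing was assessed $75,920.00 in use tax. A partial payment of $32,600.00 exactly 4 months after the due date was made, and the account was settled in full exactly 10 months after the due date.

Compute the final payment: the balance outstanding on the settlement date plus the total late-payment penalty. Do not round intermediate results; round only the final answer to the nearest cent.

Monthly rate = 16.8% ÷ 12 = 1.4%
Balance at month 4: $75,920.0000 × (1 + 0.014)^4 = $80,261.6381…
After $32,600.00 payment: $80,261.6381… − $32,600.00 = $47,661.6381…
Balance at month 10: $47,661.6381… × (1 + 0.014)^6 = $51,807.9842…
Penalty: 10 × 1.25% × $75,920.00 = $9,490.00
Final settlement = outstanding balance + penalty = $51,807.9842… + $9,490.00 = $61,297.98

$61,297.98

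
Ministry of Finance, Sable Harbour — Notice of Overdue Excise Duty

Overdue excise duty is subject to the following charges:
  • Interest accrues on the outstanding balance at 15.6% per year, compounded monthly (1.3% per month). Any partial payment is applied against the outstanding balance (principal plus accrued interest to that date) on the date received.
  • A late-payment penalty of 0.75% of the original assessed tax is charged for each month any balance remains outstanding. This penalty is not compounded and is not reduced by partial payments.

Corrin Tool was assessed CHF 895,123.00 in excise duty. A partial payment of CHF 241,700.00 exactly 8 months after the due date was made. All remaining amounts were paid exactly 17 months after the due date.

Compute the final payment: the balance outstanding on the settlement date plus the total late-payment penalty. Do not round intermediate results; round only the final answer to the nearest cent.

CHF 957,552.22

Balance at month 8: CHF 895,123.0000 × (1 + 0.013)^8 = CHF 992,563.4511…
After CHF 241,700.00 payment: CHF 992,563.4511… − CHF 241,700.00 = CHF 750,863.4511…
Balance at month 17: CHF 750,863.4511… × (1 + 0.013)^9 = CHF 843,424.0361…
Penalty: 17 × 0.75% × CHF 895,123.00 = CHF 114,128.18…
Final settlement = outstanding balance + penalty = CHF 843,424.0361… + CHF 114,128.18… = CHF 957,552.22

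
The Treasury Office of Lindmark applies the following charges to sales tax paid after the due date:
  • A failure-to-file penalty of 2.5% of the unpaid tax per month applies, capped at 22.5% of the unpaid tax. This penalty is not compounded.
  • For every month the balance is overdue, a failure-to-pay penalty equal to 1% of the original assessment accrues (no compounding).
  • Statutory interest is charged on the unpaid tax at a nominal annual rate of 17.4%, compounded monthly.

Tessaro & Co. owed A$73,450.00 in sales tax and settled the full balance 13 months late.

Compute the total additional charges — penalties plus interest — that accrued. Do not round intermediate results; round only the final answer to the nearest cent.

Failure-to-file: 13 × 2.5% × A$73,450.00 = A$23,871.25, capped at 22.5% × A$73,450.00 = A$16,526.25
Failure-to-pay penalty: 13 × 1% × A$73,450.00 = A$9,548.50
Interest (17.4%/yr ÷ 12 = 1.45%/month): A$73,450.00 × ((1 + 0.0145)^13 − 1) = A$15,116.2931…
Penalties + interest = A$26,074.7500 + A$15,116.2931… = A$41,191.04

A$41,191.04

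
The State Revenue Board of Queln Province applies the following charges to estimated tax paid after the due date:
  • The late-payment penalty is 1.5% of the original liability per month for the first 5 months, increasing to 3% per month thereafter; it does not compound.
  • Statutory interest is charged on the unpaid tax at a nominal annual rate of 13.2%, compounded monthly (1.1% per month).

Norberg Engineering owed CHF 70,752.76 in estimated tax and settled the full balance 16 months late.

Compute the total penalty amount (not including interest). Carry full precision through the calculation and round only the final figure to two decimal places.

Penalty, months 1–5: 5 × 1.5% × CHF 70,752.76 = CHF 5,306.46…
Penalty, months 6–16: 11 × 3% × CHF 70,752.76 = CHF 23,348.41…
Total penalty = CHF 5,306.46… + CHF 23,348.41… = CHF 28,654.87

CHF 28,654.87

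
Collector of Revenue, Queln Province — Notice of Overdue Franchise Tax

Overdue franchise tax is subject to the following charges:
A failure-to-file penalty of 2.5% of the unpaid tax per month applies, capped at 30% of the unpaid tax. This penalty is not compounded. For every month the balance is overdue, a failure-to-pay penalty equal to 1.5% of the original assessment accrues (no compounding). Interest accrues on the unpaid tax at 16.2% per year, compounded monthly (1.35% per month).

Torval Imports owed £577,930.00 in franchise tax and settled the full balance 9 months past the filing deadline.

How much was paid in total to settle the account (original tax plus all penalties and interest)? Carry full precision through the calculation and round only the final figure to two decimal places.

£860,116.99

Failure-to-file: 9 × 2.5% × £577,930.00 = £130,034.25 (under the 30% cap)
Failure-to-pay penalty: 9 × 1.5% × £577,930.00 = £78,020.55
Interest: £577,930.00 × ((1 + 0.0135)^9 − 1) = £577,930.00 × 0.1282719… = £74,132.1870…
Total = £577,930.00 + £208,054.8000 + £74,132.1870… = £860,116.99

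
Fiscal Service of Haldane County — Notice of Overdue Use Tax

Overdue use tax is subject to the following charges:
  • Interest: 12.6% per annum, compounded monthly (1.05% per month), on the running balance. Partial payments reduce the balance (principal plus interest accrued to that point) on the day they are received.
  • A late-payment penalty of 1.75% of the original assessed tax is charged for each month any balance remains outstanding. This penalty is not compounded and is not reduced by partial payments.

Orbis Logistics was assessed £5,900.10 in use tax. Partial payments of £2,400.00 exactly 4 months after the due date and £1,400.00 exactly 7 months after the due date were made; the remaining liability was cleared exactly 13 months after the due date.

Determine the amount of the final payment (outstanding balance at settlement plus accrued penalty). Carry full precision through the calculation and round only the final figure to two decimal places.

Balance at month 4: £5,900.1000 × (1 + 0.0105)^4 = £6,151.8345…
After £2,400.00 payment: £6,151.8345… − £2,400.00 = £3,751.8345…
Balance at month 7: £3,751.8345… × (1 + 0.0105)^3 = £3,871.2626…
After £1,400.00 payment: £3,871.2626… − £1,400.00 = £2,471.2626…
Balance at month 13: £2,471.2626… × (1 + 0.0105)^6 = £2,631.0966…
Penalty: 13 × 1.75% × £5,900.10 = £1,342.27…
Final settlement = outstanding balance + penalty = £2,631.0966… + £1,342.27… = £3,973.37

£3,973.37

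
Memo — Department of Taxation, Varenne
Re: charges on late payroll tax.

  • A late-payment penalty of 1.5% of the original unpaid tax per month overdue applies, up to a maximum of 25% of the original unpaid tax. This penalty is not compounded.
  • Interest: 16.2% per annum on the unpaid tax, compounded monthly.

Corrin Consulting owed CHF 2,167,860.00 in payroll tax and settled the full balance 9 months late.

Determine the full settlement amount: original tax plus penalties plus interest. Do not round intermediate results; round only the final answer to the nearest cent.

Penalty: 9 × 1.5% × CHF 2,167,860.00 = CHF 292,661.10 (below the 25% cap of CHF 541,965.00)
Interest (16.2%/yr ÷ 12 = 1.35%/month): CHF 2,167,860.00 × ((1 + 0.0135)^9 − 1) = CHF 278,075.5506…
Total = CHF 2,167,860.00 + CHF 292,661.1000 + CHF 278,075.5506… = CHF 2,738,596.65

CHF 2,738,596.65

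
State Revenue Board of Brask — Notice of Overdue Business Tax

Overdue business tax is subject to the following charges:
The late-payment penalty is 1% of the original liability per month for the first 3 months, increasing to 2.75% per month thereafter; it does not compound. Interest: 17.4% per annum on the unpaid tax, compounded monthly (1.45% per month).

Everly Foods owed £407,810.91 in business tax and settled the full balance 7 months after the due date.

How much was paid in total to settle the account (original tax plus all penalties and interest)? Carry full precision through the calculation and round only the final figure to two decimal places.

£508,141.98

Penalty, months 1–3: 3 × 1% × £407,810.91 = £12,234.33…
Penalty, months 4–7: 4 × 2.75% × £407,810.91 = £44,859.20…
Interest: £407,810.91 × ((1 + 0.0145)^7 − 1) = £407,810.91 × 0.1060235… = £43,237.5451…
Total = £407,810.91 + £57,093.5274 + £43,237.5451… = £508,141.98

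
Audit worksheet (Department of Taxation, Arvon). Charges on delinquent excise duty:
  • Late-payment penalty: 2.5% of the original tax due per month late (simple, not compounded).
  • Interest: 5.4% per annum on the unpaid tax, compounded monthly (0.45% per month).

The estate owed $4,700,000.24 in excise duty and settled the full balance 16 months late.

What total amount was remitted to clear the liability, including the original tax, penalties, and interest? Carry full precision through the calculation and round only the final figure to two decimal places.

$6,930,064.74

Late-payment penalty: 16 × 2.5% × $4,700,000.24 = $1,880,000.10…
Interest: $4,700,000.24 × ((1 + 0.0045)^16 − 1) = $4,700,000.24 × 0.0744818… = $350,064.4047…
Total = $4,700,000.24 + $1,880,000.0960 + $350,064.4047… = $6,930,064.74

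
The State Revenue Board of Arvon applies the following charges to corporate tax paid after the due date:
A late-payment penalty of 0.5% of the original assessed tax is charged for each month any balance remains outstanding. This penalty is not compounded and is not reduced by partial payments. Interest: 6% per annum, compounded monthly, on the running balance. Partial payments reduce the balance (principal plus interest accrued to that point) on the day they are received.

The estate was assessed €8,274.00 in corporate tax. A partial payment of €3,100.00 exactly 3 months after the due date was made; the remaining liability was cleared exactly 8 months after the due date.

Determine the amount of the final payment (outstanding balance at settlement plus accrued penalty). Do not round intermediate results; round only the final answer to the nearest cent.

€5,763.49

Monthly rate = 6% ÷ 12 = 0.5%
Balance at month 3: €8,274.0000 × (1 + 0.005)^3 = €8,398.7316…
After €3,100.00 payment: €8,398.7316… − €3,100.00 = €5,298.7316…
Balance at month 8: €5,298.7316… × (1 + 0.005)^5 = €5,432.5312…
Penalty: 8 × 0.5% × €8,274.00 = €330.96
Final settlement = outstanding balance + penalty = €5,432.5312… + €330.96 = €5,763.49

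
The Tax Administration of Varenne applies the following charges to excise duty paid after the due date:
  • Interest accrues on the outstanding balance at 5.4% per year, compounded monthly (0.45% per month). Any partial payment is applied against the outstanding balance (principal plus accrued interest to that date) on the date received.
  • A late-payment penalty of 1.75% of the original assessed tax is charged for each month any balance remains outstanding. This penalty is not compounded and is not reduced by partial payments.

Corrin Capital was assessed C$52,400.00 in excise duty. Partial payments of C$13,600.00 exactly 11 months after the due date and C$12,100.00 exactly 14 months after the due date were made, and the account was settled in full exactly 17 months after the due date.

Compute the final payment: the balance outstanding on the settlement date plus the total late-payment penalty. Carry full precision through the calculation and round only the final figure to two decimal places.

Balance at month 11: C$52,400.0000 × (1 + 0.0045)^11 = C$55,052.9555…
After C$13,600.00 payment: C$55,052.9555… − C$13,600.00 = C$41,452.9555…
Balance at month 14: C$41,452.9555… × (1 + 0.0045)^3 = C$42,015.0924…
After C$12,100.00 payment: C$42,015.0924… − C$12,100.00 = C$29,915.0924…
Balance at month 17: C$29,915.0924… × (1 + 0.0045)^3 = C$30,320.7663…
Penalty: 17 × 1.75% × C$52,400.00 = C$15,589.00
Final settlement = outstanding balance + penalty = C$30,320.7663… + C$15,589.00 = C$45,909.77

C$45,909.77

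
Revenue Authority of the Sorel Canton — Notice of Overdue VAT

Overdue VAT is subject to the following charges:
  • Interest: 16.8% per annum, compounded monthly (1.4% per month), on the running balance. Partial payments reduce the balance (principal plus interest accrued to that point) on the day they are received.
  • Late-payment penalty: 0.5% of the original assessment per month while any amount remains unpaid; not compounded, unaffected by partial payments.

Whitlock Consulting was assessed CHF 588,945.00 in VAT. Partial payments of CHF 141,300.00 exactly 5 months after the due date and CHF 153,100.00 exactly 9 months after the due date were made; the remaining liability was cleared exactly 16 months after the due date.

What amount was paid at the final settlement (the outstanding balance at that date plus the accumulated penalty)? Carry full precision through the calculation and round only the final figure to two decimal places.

CHF 449,385.77

Balance at month 5: CHF 588,945.0000 × (1 + 0.014)^5 = CHF 631,341.7563…
After CHF 141,300.00 payment: CHF 631,341.7563… − CHF 141,300.00 = CHF 490,041.7563…
Balance at month 9: CHF 490,041.7563… × (1 + 0.014)^4 = CHF 518,065.7813…
After CHF 153,100.00 payment: CHF 518,065.7813… − CHF 153,100.00 = CHF 364,965.7813…
Balance at month 16: CHF 364,965.7813… × (1 + 0.014)^7 = CHF 402,270.1732…
Penalty: 16 × 0.5% × CHF 588,945.00 = CHF 47,115.60
Final settlement = outstanding balance + penalty = CHF 402,270.1732… + CHF 47,115.60 = CHF 449,385.77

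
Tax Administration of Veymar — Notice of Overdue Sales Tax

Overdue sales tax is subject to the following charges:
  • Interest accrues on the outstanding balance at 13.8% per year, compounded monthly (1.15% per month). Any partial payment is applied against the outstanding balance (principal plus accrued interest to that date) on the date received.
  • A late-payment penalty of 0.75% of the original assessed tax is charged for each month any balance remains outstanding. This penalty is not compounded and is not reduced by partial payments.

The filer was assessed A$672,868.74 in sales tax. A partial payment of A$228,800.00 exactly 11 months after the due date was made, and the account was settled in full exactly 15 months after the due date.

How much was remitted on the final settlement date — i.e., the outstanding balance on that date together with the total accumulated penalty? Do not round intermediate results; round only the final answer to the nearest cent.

Balance at month 11: A$672,868.7400 × (1 + 0.0115)^11 = A$763,053.7141…
After A$228,800.00 payment: A$763,053.7141… − A$228,800.00 = A$534,253.7141…
Balance at month 15: A$534,253.7141… × (1 + 0.0115)^4 = A$559,256.5747…
Penalty: 15 × 0.75% × A$672,868.74 = A$75,697.73…
Final settlement = outstanding balance + penalty = A$559,256.5747… + A$75,697.73… = A$634,954.31

A$634,954.31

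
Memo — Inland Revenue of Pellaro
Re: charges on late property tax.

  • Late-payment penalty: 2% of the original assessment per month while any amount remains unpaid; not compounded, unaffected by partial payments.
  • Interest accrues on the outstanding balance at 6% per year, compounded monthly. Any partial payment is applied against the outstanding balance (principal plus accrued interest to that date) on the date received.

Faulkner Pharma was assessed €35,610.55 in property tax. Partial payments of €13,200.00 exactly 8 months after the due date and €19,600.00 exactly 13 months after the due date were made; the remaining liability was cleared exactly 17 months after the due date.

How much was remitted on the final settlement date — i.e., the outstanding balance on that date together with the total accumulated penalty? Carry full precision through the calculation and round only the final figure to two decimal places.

Monthly rate = 6% ÷ 12 = 0.5%
Balance at month 8: €35,610.5500 × (1 + 0.005)^8 = €37,060.1502…
After €13,200.00 payment: €37,060.1502… − €13,200.00 = €23,860.1502…
Balance at month 13: €23,860.1502… × (1 + 0.005)^5 = €24,462.6489…
After €19,600.00 payment: €24,462.6489… − €19,600.00 = €4,862.6489…
Balance at month 17: €4,862.6489… × (1 + 0.005)^4 = €4,960.6337…
Penalty: 17 × 2% × €35,610.55 = €12,107.59…
Final settlement = outstanding balance + penalty = €4,960.6337… + €12,107.59… = €17,068.22

€17,068.22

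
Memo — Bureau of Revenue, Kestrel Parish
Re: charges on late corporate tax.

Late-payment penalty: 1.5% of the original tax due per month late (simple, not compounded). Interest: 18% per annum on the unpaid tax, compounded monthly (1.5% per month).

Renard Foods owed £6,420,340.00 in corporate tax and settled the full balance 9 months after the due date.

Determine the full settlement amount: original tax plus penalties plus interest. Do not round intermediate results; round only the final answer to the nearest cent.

Late-payment penalty: 9 × 1.5% × £6,420,340.00 = £866,745.90
Interest: £6,420,340.00 × ((1 + 0.015)^9 − 1) = £6,420,340.00 × 0.1433900… = £920,612.3946…
Total = £6,420,340.00 + £866,745.9000 + £920,612.3946… = £8,207,698.29

£8,207,698.29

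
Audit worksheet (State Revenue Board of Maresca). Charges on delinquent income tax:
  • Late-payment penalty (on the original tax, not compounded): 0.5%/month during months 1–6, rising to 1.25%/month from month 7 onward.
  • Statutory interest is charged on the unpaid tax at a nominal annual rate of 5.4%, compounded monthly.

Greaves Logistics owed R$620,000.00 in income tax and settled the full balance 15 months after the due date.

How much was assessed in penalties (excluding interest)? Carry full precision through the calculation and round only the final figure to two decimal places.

Penalty, months 1–6: 6 × 0.5% × R$620,000.00 = R$18,600.00
Penalty, months 7–15: 9 × 1.25% × R$620,000.00 = R$69,750.00
Total penalty = R$18,600.00 + R$69,750.00 = R$88,350.00

R$88,350.00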